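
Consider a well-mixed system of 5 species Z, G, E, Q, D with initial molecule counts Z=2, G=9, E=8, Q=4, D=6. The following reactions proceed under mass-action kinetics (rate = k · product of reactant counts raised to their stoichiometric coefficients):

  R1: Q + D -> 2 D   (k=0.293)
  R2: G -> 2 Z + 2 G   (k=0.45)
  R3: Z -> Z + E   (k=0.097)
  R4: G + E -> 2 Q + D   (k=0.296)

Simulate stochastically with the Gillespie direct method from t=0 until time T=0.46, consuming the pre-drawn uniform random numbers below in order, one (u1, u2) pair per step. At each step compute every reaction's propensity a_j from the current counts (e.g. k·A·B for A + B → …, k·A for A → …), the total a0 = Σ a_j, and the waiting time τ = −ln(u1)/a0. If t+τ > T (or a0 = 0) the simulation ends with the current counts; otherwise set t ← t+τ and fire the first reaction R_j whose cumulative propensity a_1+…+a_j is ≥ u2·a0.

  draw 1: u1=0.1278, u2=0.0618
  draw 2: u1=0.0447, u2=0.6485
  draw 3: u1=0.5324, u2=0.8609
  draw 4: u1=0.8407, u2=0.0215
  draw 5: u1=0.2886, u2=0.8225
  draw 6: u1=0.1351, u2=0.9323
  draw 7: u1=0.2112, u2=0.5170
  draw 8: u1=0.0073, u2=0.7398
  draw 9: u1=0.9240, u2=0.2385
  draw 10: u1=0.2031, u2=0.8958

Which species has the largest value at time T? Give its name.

Dominant species at T: D

t=0.000: Z=2 G=9 E=8 Q=4 D=6
Draw 1: a1=7.032, a2=4.050, a3=0.194, a4=21.312, a0=32.588; τ=−ln(0.1278)/32.588=0.063 → t=0.063; u2·a0=0.0618·32.588=2.014 ≤ a1=7.032 → R1 fires; Z=2 G=9 E=8 Q=3 D=7
Draw 2: a1=6.153, a2=4.050, a3=0.194, a4=21.312, a0=31.709; τ=−ln(0.0447)/31.709=0.098 → t=0.161; u2·a0=0.6485·31.709=20.563; a1+…+a3=10.397 < 20.563 ≤ a1+…+a4=31.709 → R4 fires; Z=2 G=8 E=7 Q=5 D=8
Draw 3: a1=11.720, a2=3.600, a3=0.194, a4=16.576, a0=32.090; τ=−ln(0.5324)/32.090=0.020 → t=0.181; u2·a0=0.8609·32.090=27.626; a1+…+a3=15.514 < 27.626 ≤ a1+…+a4=32.090 → R4 fires; Z=2 G=7 E=6 Q=7 D=9
Draw 4: a1=18.459, a2=3.150, a3=0.194, a4=12.432, a0=34.235; τ=−ln(0.8407)/34.235=0.005 → t=0.186; u2·a0=0.0215·34.235=0.736 ≤ a1=18.459 → R1 fires; Z=2 G=7 E=6 Q=6 D=10
Draw 5: a1=17.580, a2=3.150, a3=0.194, a4=12.432, a0=33.356; τ=−ln(0.2886)/33.356=0.037 → t=0.223; u2·a0=0.8225·33.356=27.435; a1+…+a3=20.924 < 27.435 ≤ a1+…+a4=33.356 → R4 fires; Z=2 G=6 E=5 Q=8 D=11
Draw 6: a1=25.784, a2=2.700, a3=0.194, a4=8.880, a0=37.558; τ=−ln(0.1351)/37.558=0.053 → t=0.276; u2·a0=0.9323·37.558=35.015; a1+…+a3=28.678 < 35.015 ≤ a1+…+a4=37.558 → R4 fires; Z=2 G=5 E=4 Q=10 D=12
Draw 7: a1=35.160, a2=2.250, a3=0.194, a4=5.920, a0=43.524; τ=−ln(0.2112)/43.524=0.036 → t=0.312; u2·a0=0.5170·43.524=22.502 ≤ a1=35.160 → R1 fires; Z=2 G=5 E=4 Q=9 D=13
Draw 8: a1=34.281, a2=2.250, a3=0.194, a4=5.920, a0=42.645; τ=−ln(0.0073)/42.645=0.115 → t=0.427; u2·a0=0.7398·42.645=31.549 ≤ a1=34.281 → R1 fires; Z=2 G=5 E=4 Q=8 D=14
Draw 9: a1=32.816, a2=2.250, a3=0.194, a4=5.920, a0=41.180; τ=−ln(0.9240)/41.180=0.002 → t=0.429; u2·a0=0.2385·41.180=9.821 ≤ a1=32.816 → R1 fires; Z=2 G=5 E=4 Q=7 D=15
Draw 10: a1=30.765, a2=2.250, a3=0.194, a4=5.920, a0=39.129; τ=−ln(0.2031)/39.129=0.041 → t=0.470 > T=0.46: stop.
At T=0.46: Z=2 G=5 E=4 Q=7 D=15; the largest is D.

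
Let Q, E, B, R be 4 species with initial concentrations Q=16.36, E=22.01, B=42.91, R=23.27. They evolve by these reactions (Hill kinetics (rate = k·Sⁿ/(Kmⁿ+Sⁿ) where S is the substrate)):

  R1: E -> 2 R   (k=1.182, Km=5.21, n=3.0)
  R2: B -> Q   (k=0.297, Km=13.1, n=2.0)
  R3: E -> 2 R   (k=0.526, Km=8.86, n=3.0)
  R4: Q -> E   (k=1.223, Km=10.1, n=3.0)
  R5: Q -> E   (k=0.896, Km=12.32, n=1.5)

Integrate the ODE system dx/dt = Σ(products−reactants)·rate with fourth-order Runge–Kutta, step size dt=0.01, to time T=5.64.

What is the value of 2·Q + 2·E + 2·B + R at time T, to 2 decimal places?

Check how each reaction changes W = 2·Q + 2·E + 2·B + R (weight of products minus weight of reactants):
R1: E -> 2 R: (1·2) − (2·1) = 2 − 2 = 0
R2: B -> Q: (2·1) − (2·1) = 2 − 2 = 0
R3: E -> 2 R: (1·2) − (2·1) = 2 − 2 = 0
R4: Q -> E: (2·1) − (2·1) = 2 − 2 = 0
R5: Q -> E: (2·1) − (2·1) = 2 − 2 = 0
Every reaction leaves W unchanged, so W is conserved and no simulation is needed: W(T) = W(0) = 2·16.36 + 2·22.01 + 2·42.91 + 23.27 = 185.83

Value at T = 185.83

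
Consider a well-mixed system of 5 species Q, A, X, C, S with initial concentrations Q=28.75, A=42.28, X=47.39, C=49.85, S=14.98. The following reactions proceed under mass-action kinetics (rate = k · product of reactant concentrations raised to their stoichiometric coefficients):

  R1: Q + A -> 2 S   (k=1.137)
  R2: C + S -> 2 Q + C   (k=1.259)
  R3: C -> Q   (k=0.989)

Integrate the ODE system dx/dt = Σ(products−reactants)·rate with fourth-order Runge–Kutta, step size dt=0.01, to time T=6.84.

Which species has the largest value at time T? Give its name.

Dominant species at T: Q

RK4 with dt=0.01: 684 steps to T=6.84. Trajectory (selected grid times):
t=0.00: Q=28.75 A=42.28 X=47.39 C=49.85 S=14.98
t=0.76: Q=211.89 A=0.00 X=47.39 C=23.51 S=0.00
t=1.52: Q=224.31 A=0.00 X=47.39 C=11.09 S=0.00
t=2.28: Q=230.17 A=0.00 X=47.39 C=5.23 S=0.00
t=3.04: Q=232.93 A=0.00 X=47.39 C=2.47 S=0.00
t=3.80: Q=234.24 A=0.00 X=47.39 C=1.16 S=0.00
t=4.56: Q=234.85 A=0.00 X=47.39 C=0.55 S=0.00
t=5.32: Q=235.14 A=0.00 X=47.39 C=0.26 S=0.00
t=6.08: Q=235.28 A=0.00 X=47.39 C=0.12 S=0.00
t=6.84: Q=235.34 A=0.00 X=47.39 C=0.06 S=0.00
At T=6.84: Q=235.34 A=0.00 X=47.39 C=0.06 S=0.00; the largest is Q.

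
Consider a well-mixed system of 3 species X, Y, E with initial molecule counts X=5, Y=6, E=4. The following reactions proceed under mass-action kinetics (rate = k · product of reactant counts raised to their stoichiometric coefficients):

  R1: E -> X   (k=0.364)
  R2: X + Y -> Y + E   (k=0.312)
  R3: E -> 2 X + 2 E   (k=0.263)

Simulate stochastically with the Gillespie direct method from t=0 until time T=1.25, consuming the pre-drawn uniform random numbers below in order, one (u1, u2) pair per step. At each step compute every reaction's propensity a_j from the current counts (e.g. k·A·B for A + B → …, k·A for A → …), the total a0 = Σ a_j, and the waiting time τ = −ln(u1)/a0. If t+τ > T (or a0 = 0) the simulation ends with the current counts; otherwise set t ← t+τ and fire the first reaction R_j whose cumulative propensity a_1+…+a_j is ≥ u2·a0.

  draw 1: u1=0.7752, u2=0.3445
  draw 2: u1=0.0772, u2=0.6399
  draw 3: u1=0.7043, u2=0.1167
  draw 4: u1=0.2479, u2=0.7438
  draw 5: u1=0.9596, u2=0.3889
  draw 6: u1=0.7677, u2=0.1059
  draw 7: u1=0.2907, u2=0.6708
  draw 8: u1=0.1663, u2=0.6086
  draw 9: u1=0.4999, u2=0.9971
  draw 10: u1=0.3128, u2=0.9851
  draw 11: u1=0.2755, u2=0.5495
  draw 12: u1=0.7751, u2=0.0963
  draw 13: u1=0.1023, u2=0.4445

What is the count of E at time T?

E at T = 10

t=0.000: X=5 Y=6 E=4
Draw 1: a1=1.456, a2=9.360, a3=1.052, a0=11.868; τ=−ln(0.7752)/11.868=0.021 → t=0.021; u2·a0=0.3445·11.868=4.089; a1=1.456 < 4.089 ≤ a1+a2=10.816 → R2 fires; X=4 Y=6 E=5
Draw 2: a1=1.820, a2=7.488, a3=1.315, a0=10.623; τ=−ln(0.0772)/10.623=0.241 → t=0.263; u2·a0=0.6399·10.623=6.798; a1=1.820 < 6.798 ≤ a1+a2=9.308 → R2 fires; X=3 Y=6 E=6
Draw 3: a1=2.184, a2=5.616, a3=1.578, a0=9.378; τ=−ln(0.7043)/9.378=0.037 → t=0.300; u2·a0=0.1167·9.378=1.094 ≤ a1=2.184 → R1 fires; X=4 Y=6 E=5
Draw 4: a1=1.820, a2=7.488, a3=1.315, a0=10.623; τ=−ln(0.2479)/10.623=0.131 → t=0.431; u2·a0=0.7438·10.623=7.901; a1=1.820 < 7.901 ≤ a1+a2=9.308 → R2 fires; X=3 Y=6 E=6
Draw 5: a1=2.184, a2=5.616, a3=1.578, a0=9.378; τ=−ln(0.9596)/9.378=0.004 → t=0.436; u2·a0=0.3889·9.378=3.647; a1=2.184 < 3.647 ≤ a1+a2=7.800 → R2 fires; X=2 Y=6 E=7
Draw 6: a1=2.548, a2=3.744, a3=1.841, a0=8.133; τ=−ln(0.7677)/8.133=0.033 → t=0.468; u2·a0=0.1059·8.133=0.861 ≤ a1=2.548 → R1 fires; X=3 Y=6 E=6
Draw 7: a1=2.184, a2=5.616, a3=1.578, a0=9.378; τ=−ln(0.2907)/9.378=0.132 → t=0.600; u2·a0=0.6708·9.378=6.291; a1=2.184 < 6.291 ≤ a1+a2=7.800 → R2 fires; X=2 Y=6 E=7
Draw 8: a1=2.548, a2=3.744, a3=1.841, a0=8.133; τ=−ln(0.1663)/8.133=0.221 → t=0.820; u2·a0=0.6086·8.133=4.950; a1=2.548 < 4.950 ≤ a1+a2=6.292 → R2 fires; X=1 Y=6 E=8
Draw 9: a1=2.912, a2=1.872, a3=2.104, a0=6.888; τ=−ln(0.4999)/6.888=0.101 → t=0.921; u2·a0=0.9971·6.888=6.868; a1+a2=4.784 < 6.868 ≤ a1+…+a3=6.888 → R3 fires; X=3 Y=6 E=9
Draw 10: a1=3.276, a2=5.616, a3=2.367, a0=11.259; τ=−ln(0.3128)/11.259=0.103 → t=1.024; u2·a0=0.9851·11.259=11.091; a1+a2=8.892 < 11.091 ≤ a1+…+a3=11.259 → R3 fires; X=5 Y=6 E=10
Draw 11: a1=3.640, a2=9.360, a3=2.630, a0=15.630; τ=−ln(0.2755)/15.630=0.082 → t=1.107; u2·a0=0.5495·15.630=8.589; a1=3.640 < 8.589 ≤ a1+a2=13.000 → R2 fires; X=4 Y=6 E=11
Draw 12: a1=4.004, a2=7.488, a3=2.893, a0=14.385; τ=−ln(0.7751)/14.385=0.018 → t=1.125; u2·a0=0.0963·14.385=1.385 ≤ a1=4.004 → R1 fires; X=5 Y=6 E=10
Draw 13: a1=3.640, a2=9.360, a3=2.630, a0=15.630; τ=−ln(0.1023)/15.630=0.146 → t=1.270 > T=1.25: stop.
Read off E at T=1.25: 10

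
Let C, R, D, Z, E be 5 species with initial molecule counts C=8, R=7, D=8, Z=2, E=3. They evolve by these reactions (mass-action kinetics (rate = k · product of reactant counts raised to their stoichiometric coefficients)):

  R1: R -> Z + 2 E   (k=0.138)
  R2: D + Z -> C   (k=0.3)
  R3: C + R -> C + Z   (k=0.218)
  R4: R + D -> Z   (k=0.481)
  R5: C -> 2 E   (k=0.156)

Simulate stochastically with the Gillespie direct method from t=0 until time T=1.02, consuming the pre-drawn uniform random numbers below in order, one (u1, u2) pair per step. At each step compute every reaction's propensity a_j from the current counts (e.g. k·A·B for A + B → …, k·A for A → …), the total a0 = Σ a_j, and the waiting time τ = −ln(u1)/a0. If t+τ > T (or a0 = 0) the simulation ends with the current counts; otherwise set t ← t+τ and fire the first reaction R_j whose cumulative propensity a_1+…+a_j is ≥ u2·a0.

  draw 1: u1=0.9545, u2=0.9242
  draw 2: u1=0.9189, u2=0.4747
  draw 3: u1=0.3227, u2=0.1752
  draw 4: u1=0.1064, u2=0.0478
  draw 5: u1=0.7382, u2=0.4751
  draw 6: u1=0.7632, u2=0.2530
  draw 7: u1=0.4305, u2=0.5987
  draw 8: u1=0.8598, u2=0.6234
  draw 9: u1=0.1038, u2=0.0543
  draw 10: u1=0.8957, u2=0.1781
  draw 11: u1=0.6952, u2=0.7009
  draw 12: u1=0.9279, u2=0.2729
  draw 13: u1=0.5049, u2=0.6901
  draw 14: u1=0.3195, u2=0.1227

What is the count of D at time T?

D at T = 0

t=0.000: C=8 R=7 D=8 Z=2 E=3
Draw 1: a1=0.966, a2=4.800, a3=12.208, a4=26.936, a5=1.248, a0=46.158; τ=−ln(0.9545)/46.158=0.001 → t=0.001; u2·a0=0.9242·46.158=42.659; a1+…+a3=17.974 < 42.659 ≤ a1+…+a4=44.910 → R4 fires; C=8 R=6 D=7 Z=3 E=3
Draw 2: a1=0.828, a2=6.300, a3=10.464, a4=20.202, a5=1.248, a0=39.042; τ=−ln(0.9189)/39.042=0.002 → t=0.003; u2·a0=0.4747·39.042=18.533; a1+…+a3=17.592 < 18.533 ≤ a1+…+a4=37.794 → R4 fires; C=8 R=5 D=6 Z=4 E=3
Draw 3: a1=0.690, a2=7.200, a3=8.720, a4=14.430, a5=1.248, a0=32.288; τ=−ln(0.3227)/32.288=0.035 → t=0.038; u2·a0=0.1752·32.288=5.657; a1=0.690 < 5.657 ≤ a1+a2=7.890 → R2 fires; C=9 R=5 D=5 Z=3 E=3
Draw 4: a1=0.690, a2=4.500, a3=9.810, a4=12.025, a5=1.404, a0=28.429; τ=−ln(0.1064)/28.429=0.079 → t=0.117; u2·a0=0.0478·28.429=1.359; a1=0.690 < 1.359 ≤ a1+a2=5.190 → R2 fires; C=10 R=5 D=4 Z=2 E=3
Draw 5: a1=0.690, a2=2.400, a3=10.900, a4=9.620, a5=1.560, a0=25.170; τ=−ln(0.7382)/25.170=0.012 → t=0.129; u2·a0=0.4751·25.170=11.958; a1+a2=3.090 < 11.958 ≤ a1+…+a3=13.990 → R3 fires; C=10 R=4 D=4 Z=3 E=3
Draw 6: a1=0.552, a2=3.600, a3=8.720, a4=7.696, a5=1.560, a0=22.128; τ=−ln(0.7632)/22.128=0.012 → t=0.141; u2·a0=0.2530·22.128=5.598; a1+a2=4.152 < 5.598 ≤ a1+…+a3=12.872 → R3 fires; C=10 R=3 D=4 Z=4 E=3
Draw 7: a1=0.414, a2=4.800, a3=6.540, a4=5.772, a5=1.560, a0=19.086; τ=−ln(0.4305)/19.086=0.044 → t=0.185; u2·a0=0.5987·19.086=11.427; a1+a2=5.214 < 11.427 ≤ a1+…+a3=11.754 → R3 fires; C=10 R=2 D=4 Z=5 E=3
Draw 8: a1=0.276, a2=6.000, a3=4.360, a4=3.848, a5=1.560, a0=16.044; τ=−ln(0.8598)/16.044=0.009 → t=0.195; u2·a0=0.6234·16.044=10.002; a1+a2=6.276 < 10.002 ≤ a1+…+a3=10.636 → R3 fires; C=10 R=1 D=4 Z=6 E=3
Draw 9: a1=0.138, a2=7.200, a3=2.180, a4=1.924, a5=1.560, a0=13.002; τ=−ln(0.1038)/13.002=0.174 → t=0.369; u2·a0=0.0543·13.002=0.706; a1=0.138 < 0.706 ≤ a1+a2=7.338 → R2 fires; C=11 R=1 D=3 Z=5 E=3
Draw 10: a1=0.138, a2=4.500, a3=2.398, a4=1.443, a5=1.716, a0=10.195; τ=−ln(0.8957)/10.195=0.011 → t=0.380; u2·a0=0.1781·10.195=1.816; a1=0.138 < 1.816 ≤ a1+a2=4.638 → R2 fires; C=12 R=1 D=2 Z=4 E=3
Draw 11: a1=0.138, a2=2.400, a3=2.616, a4=0.962, a5=1.872, a0=7.988; τ=−ln(0.6952)/7.988=0.046 → t=0.425; u2·a0=0.7009·7.988=5.599; a1+…+a3=5.154 < 5.599 ≤ a1+…+a4=6.116 → R4 fires; C=12 R=0 D=1 Z=5 E=3
Draw 12: a1=0.000, a2=1.500, a3=0.000, a4=0.000, a5=1.872, a0=3.372; τ=−ln(0.9279)/3.372=0.022 → t=0.448; u2·a0=0.2729·3.372=0.920; a1=0.000 < 0.920 ≤ a1+a2=1.500 → R2 fires; C=13 R=0 D=0 Z=4 E=3
Draw 13: a1=0.000, a2=0.000, a3=0.000, a4=0.000, a5=2.028, a0=2.028; τ=−ln(0.5049)/2.028=0.337 → t=0.785; u2·a0=0.6901·2.028=1.400; a1+…+a4=0.000 < 1.400 ≤ a1+…+a5=2.028 → R5 fires; C=12 R=0 D=0 Z=4 E=5
Draw 14: a1=0.000, a2=0.000, a3=0.000, a4=0.000, a5=1.872, a0=1.872; τ=−ln(0.3195)/1.872=0.610 → t=1.394 > T=1.02: stop.
Read off D at T=1.02: 0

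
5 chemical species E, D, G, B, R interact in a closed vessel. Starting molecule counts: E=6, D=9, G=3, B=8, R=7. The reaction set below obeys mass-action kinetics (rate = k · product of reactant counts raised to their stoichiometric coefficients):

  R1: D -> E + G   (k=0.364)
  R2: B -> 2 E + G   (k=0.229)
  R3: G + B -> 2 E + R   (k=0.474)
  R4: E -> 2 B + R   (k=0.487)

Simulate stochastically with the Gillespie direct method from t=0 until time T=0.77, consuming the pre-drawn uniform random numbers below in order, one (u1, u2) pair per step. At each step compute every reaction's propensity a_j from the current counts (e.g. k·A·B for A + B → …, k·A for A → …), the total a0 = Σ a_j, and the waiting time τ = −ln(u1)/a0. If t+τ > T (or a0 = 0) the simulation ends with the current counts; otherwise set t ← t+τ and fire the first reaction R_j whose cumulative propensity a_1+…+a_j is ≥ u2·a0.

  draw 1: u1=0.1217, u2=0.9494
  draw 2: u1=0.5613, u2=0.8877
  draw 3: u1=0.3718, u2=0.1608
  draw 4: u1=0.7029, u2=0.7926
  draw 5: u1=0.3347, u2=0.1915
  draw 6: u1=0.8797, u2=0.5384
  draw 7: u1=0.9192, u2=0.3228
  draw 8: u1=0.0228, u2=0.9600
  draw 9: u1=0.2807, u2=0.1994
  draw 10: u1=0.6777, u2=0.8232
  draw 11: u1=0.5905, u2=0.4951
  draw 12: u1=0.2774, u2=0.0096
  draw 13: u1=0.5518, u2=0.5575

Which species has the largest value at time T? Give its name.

t=0.000: E=6 D=9 G=3 B=8 R=7
Draw 1: a1=3.276, a2=1.832, a3=11.376, a4=2.922, a0=19.406; τ=−ln(0.1217)/19.406=0.109 → t=0.109; u2·a0=0.9494·19.406=18.424; a1+…+a3=16.484 < 18.424 ≤ a1+…+a4=19.406 → R4 fires; E=5 D=9 G=3 B=10 R=8
Draw 2: a1=3.276, a2=2.290, a3=14.220, a4=2.435, a0=22.221; τ=−ln(0.5613)/22.221=0.026 → t=0.135; u2·a0=0.8877·22.221=19.726; a1+a2=5.566 < 19.726 ≤ a1+…+a3=19.786 → R3 fires; E=7 D=9 G=2 B=9 R=9
Draw 3: a1=3.276, a2=2.061, a3=8.532, a4=3.409, a0=17.278; τ=−ln(0.3718)/17.278=0.057 → t=0.192; u2·a0=0.1608·17.278=2.778 ≤ a1=3.276 → R1 fires; E=8 D=8 G=3 B=9 R=9
Draw 4: a1=2.912, a2=2.061, a3=12.798, a4=3.896, a0=21.667; τ=−ln(0.7029)/21.667=0.016 → t=0.208; u2·a0=0.7926·21.667=17.173; a1+a2=4.973 < 17.173 ≤ a1+…+a3=17.771 → R3 fires; E=10 D=8 G=2 B=8 R=10
Draw 5: a1=2.912, a2=1.832, a3=7.584, a4=4.870, a0=17.198; τ=−ln(0.3347)/17.198=0.064 → t=0.272; u2·a0=0.1915·17.198=3.293; a1=2.912 < 3.293 ≤ a1+a2=4.744 → R2 fires; E=12 D=8 G=3 B=7 R=10
Draw 6: a1=2.912, a2=1.603, a3=9.954, a4=5.844, a0=20.313; τ=−ln(0.8797)/20.313=0.006 → t=0.278; u2·a0=0.5384·20.313=10.937; a1+a2=4.515 < 10.937 ≤ a1+…+a3=14.469 → R3 fires; E=14 D=8 G=2 B=6 R=11
Draw 7: a1=2.912, a2=1.374, a3=5.688, a4=6.818, a0=16.792; τ=−ln(0.9192)/16.792=0.005 → t=0.283; u2·a0=0.3228·16.792=5.420; a1+a2=4.286 < 5.420 ≤ a1+…+a3=9.974 → R3 fires; E=16 D=8 G=1 B=5 R=12
Draw 8: a1=2.912, a2=1.145, a3=2.370, a4=7.792, a0=14.219; τ=−ln(0.0228)/14.219=0.266 → t=0.549; u2·a0=0.9600·14.219=13.650; a1+…+a3=6.427 < 13.650 ≤ a1+…+a4=14.219 → R4 fires; E=15 D=8 G=1 B=7 R=13
Draw 9: a1=2.912, a2=1.603, a3=3.318, a4=7.305, a0=15.138; τ=−ln(0.2807)/15.138=0.084 → t=0.633; u2·a0=0.1994·15.138=3.019; a1=2.912 < 3.019 ≤ a1+a2=4.515 → R2 fires; E=17 D=8 G=2 B=6 R=13
Draw 10: a1=2.912, a2=1.374, a3=5.688, a4=8.279, a0=18.253; τ=−ln(0.6777)/18.253=0.021 → t=0.654; u2·a0=0.8232·18.253=15.026; a1+…+a3=9.974 < 15.026 ≤ a1+…+a4=18.253 → R4 fires; E=16 D=8 G=2 B=8 R=14
Draw 11: a1=2.912, a2=1.832, a3=7.584, a4=7.792, a0=20.120; τ=−ln(0.5905)/20.120=0.026 → t=0.680; u2·a0=0.4951·20.120=9.961; a1+a2=4.744 < 9.961 ≤ a1+…+a3=12.328 → R3 fires; E=18 D=8 G=1 B=7 R=15
Draw 12: a1=2.912, a2=1.603, a3=3.318, a4=8.766, a0=16.599; τ=−ln(0.2774)/16.599=0.077 → t=0.758; u2·a0=0.0096·16.599=0.159 ≤ a1=2.912 → R1 fires; E=19 D=7 G=2 B=7 R=15
Draw 13: a1=2.548, a2=1.603, a3=6.636, a4=9.253, a0=20.040; τ=−ln(0.5518)/20.040=0.030 → t=0.787 > T=0.77: stop.
At T=0.77: E=19 D=7 G=2 B=7 R=15; the largest is E.

Dominant species at T: E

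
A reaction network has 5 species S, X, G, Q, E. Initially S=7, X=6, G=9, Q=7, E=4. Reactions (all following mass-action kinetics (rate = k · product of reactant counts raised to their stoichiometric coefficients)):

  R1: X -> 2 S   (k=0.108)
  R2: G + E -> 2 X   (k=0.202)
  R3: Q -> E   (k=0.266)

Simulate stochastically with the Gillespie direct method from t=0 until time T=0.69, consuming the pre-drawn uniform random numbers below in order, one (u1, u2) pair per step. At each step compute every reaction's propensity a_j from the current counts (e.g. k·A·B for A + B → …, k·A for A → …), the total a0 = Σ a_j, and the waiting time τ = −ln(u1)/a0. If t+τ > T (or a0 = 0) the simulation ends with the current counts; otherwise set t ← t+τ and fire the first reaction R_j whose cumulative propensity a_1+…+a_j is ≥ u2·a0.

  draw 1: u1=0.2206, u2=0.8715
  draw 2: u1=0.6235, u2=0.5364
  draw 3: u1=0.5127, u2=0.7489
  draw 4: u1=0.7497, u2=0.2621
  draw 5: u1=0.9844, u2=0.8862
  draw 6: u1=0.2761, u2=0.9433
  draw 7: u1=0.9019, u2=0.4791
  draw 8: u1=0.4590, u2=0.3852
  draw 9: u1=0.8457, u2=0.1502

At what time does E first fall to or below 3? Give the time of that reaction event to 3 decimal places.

Threshold first reached at t = 0.271

t=0.000: S=7 X=6 G=9 Q=7 E=4
Draw 1: a1=0.648, a2=7.272, a3=1.862, a0=9.782; τ=−ln(0.2206)/9.782=0.155 → t=0.155; u2·a0=0.8715·9.782=8.525; a1+a2=7.920 < 8.525 ≤ a1+…+a3=9.782 → R3 fires; S=7 X=6 G=9 Q=6 E=5
Draw 2: a1=0.648, a2=9.090, a3=1.596, a0=11.334; τ=−ln(0.6235)/11.334=0.042 → t=0.196; u2·a0=0.5364·11.334=6.080; a1=0.648 < 6.080 ≤ a1+a2=9.738 → R2 fires; S=7 X=8 G=8 Q=6 E=4
Draw 3: a1=0.864, a2=6.464, a3=1.596, a0=8.924; τ=−ln(0.5127)/8.924=0.075 → t=0.271; u2·a0=0.7489·8.924=6.683; a1=0.864 < 6.683 ≤ a1+a2=7.328 → R2 fires; S=7 X=10 G=7 Q=6 E=3
Draw 4: a1=1.080, a2=4.242, a3=1.596, a0=6.918; τ=−ln(0.7497)/6.918=0.042 → t=0.313; u2·a0=0.2621·6.918=1.813; a1=1.080 < 1.813 ≤ a1+a2=5.322 → R2 fires; S=7 X=12 G=6 Q=6 E=2
Draw 5: a1=1.296, a2=2.424, a3=1.596, a0=5.316; τ=−ln(0.9844)/5.316=0.003 → t=0.316; u2·a0=0.8862·5.316=4.711; a1+a2=3.720 < 4.711 ≤ a1+…+a3=5.316 → R3 fires; S=7 X=12 G=6 Q=5 E=3
Draw 6: a1=1.296, a2=3.636, a3=1.330, a0=6.262; τ=−ln(0.2761)/6.262=0.206 → t=0.521; u2·a0=0.9433·6.262=5.907; a1+a2=4.932 < 5.907 ≤ a1+…+a3=6.262 → R3 fires; S=7 X=12 G=6 Q=4 E=4
Draw 7: a1=1.296, a2=4.848, a3=1.064, a0=7.208; τ=−ln(0.9019)/7.208=0.014 → t=0.535; u2·a0=0.4791·7.208=3.453; a1=1.296 < 3.453 ≤ a1+a2=6.144 → R2 fires; S=7 X=14 G=5 Q=4 E=3
Draw 8: a1=1.512, a2=3.030, a3=1.064, a0=5.606; τ=−ln(0.4590)/5.606=0.139 → t=0.674; u2·a0=0.3852·5.606=2.159; a1=1.512 < 2.159 ≤ a1+a2=4.542 → R2 fires; S=7 X=16 G=4 Q=4 E=2
Draw 9: a1=1.728, a2=1.616, a3=1.064, a0=4.408; τ=−ln(0.8457)/4.408=0.038 → t=0.712 > T=0.69: stop.
E first becomes ≤ 3 when it reaches 3 at the event at t=0.271.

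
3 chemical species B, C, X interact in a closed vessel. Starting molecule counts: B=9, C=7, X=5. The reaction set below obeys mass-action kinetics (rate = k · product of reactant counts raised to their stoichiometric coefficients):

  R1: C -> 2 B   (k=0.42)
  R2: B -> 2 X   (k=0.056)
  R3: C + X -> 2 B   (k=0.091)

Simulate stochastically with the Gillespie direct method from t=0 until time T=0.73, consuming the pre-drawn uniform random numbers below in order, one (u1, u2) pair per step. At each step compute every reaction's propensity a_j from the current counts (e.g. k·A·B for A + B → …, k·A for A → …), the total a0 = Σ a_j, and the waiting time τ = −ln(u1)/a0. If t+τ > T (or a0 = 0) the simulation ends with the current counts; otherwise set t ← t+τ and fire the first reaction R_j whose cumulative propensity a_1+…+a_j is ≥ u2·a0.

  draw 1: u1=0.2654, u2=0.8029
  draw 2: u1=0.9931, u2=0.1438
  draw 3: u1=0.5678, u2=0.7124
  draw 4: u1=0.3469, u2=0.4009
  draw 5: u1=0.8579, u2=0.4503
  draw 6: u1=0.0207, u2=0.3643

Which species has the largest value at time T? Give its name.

Dominant species at T: B

t=0.000: B=9 C=7 X=5
Draw 1: a1=2.940, a2=0.504, a3=3.185, a0=6.629; τ=−ln(0.2654)/6.629=0.200 → t=0.200; u2·a0=0.8029·6.629=5.322; a1+a2=3.444 < 5.322 ≤ a1+…+a3=6.629 → R3 fires; B=11 C=6 X=4
Draw 2: a1=2.520, a2=0.616, a3=2.184, a0=5.320; τ=−ln(0.9931)/5.320=0.001 → t=0.201; u2·a0=0.1438·5.320=0.765 ≤ a1=2.520 → R1 fires; B=13 C=5 X=4
Draw 3: a1=2.100, a2=0.728, a3=1.820, a0=4.648; τ=−ln(0.5678)/4.648=0.122 → t=0.323; u2·a0=0.7124·4.648=3.311; a1+a2=2.828 < 3.311 ≤ a1+…+a3=4.648 → R3 fires; B=15 C=4 X=3
Draw 4: a1=1.680, a2=0.840, a3=1.092, a0=3.612; τ=−ln(0.3469)/3.612=0.293 → t=0.616; u2·a0=0.4009·3.612=1.448 ≤ a1=1.680 → R1 fires; B=17 C=3 X=3
Draw 5: a1=1.260, a2=0.952, a3=0.819, a0=3.031; τ=−ln(0.8579)/3.031=0.051 → t=0.667; u2·a0=0.4503·3.031=1.365; a1=1.260 < 1.365 ≤ a1+a2=2.212 → R2 fires; B=16 C=3 X=5
Draw 6: a1=1.260, a2=0.896, a3=1.365, a0=3.521; τ=−ln(0.0207)/3.521=1.101 → t=1.768 > T=0.73: stop.
At T=0.73: B=16 C=3 X=5; the largest is B.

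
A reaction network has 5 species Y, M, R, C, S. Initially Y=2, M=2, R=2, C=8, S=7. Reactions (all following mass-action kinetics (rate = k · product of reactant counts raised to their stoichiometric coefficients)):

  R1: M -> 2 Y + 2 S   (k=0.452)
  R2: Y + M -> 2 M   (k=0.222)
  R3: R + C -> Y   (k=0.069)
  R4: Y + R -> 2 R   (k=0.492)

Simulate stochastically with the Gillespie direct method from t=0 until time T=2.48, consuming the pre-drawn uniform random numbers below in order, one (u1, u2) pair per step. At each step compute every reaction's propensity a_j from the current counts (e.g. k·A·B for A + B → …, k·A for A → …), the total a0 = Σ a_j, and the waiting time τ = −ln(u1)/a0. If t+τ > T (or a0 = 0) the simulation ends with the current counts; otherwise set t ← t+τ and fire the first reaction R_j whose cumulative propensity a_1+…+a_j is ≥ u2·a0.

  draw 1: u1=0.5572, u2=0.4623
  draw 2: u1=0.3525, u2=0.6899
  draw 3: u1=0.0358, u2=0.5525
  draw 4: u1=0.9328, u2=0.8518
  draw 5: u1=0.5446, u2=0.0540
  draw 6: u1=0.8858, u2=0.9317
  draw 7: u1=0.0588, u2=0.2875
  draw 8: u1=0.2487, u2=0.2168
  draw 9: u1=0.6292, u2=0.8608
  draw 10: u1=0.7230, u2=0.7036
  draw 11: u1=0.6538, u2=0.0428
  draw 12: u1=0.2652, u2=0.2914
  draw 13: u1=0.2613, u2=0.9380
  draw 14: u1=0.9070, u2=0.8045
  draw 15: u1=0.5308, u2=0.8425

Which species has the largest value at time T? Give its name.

t=0.000: Y=2 M=2 R=2 C=8 S=7
Draw 1: a1=0.904, a2=0.888, a3=1.104, a4=1.968, a0=4.864; τ=−ln(0.5572)/4.864=0.120 → t=0.120; u2·a0=0.4623·4.864=2.249; a1+a2=1.792 < 2.249 ≤ a1+…+a3=2.896 → R3 fires; Y=3 M=2 R=1 C=7 S=7
Draw 2: a1=0.904, a2=1.332, a3=0.483, a4=1.476, a0=4.195; τ=−ln(0.3525)/4.195=0.249 → t=0.369; u2·a0=0.6899·4.195=2.894; a1+…+a3=2.719 < 2.894 ≤ a1+…+a4=4.195 → R4 fires; Y=2 M=2 R=2 C=7 S=7
Draw 3: a1=0.904, a2=0.888, a3=0.966, a4=1.968, a0=4.726; τ=−ln(0.0358)/4.726=0.705 → t=1.073; u2·a0=0.5525·4.726=2.611; a1+a2=1.792 < 2.611 ≤ a1+…+a3=2.758 → R3 fires; Y=3 M=2 R=1 C=6 S=7
Draw 4: a1=0.904, a2=1.332, a3=0.414, a4=1.476, a0=4.126; τ=−ln(0.9328)/4.126=0.017 → t=1.090; u2·a0=0.8518·4.126=3.515; a1+…+a3=2.650 < 3.515 ≤ a1+…+a4=4.126 → R4 fires; Y=2 M=2 R=2 C=6 S=7
Draw 5: a1=0.904, a2=0.888, a3=0.828, a4=1.968, a0=4.588; τ=−ln(0.5446)/4.588=0.132 → t=1.223; u2·a0=0.0540·4.588=0.248 ≤ a1=0.904 → R1 fires; Y=4 M=1 R=2 C=6 S=9
Draw 6: a1=0.452, a2=0.888, a3=0.828, a4=3.936, a0=6.104; τ=−ln(0.8858)/6.104=0.020 → t=1.243; u2·a0=0.9317·6.104=5.687; a1+…+a3=2.168 < 5.687 ≤ a1+…+a4=6.104 → R4 fires; Y=3 M=1 R=3 C=6 S=9
Draw 7: a1=0.452, a2=0.666, a3=1.242, a4=4.428, a0=6.788; τ=−ln(0.0588)/6.788=0.417 → t=1.660; u2·a0=0.2875·6.788=1.952; a1+a2=1.118 < 1.952 ≤ a1+…+a3=2.360 → R3 fires; Y=4 M=1 R=2 C=5 S=9
Draw 8: a1=0.452, a2=0.888, a3=0.690, a4=3.936, a0=5.966; τ=−ln(0.2487)/5.966=0.233 → t=1.893; u2·a0=0.2168·5.966=1.293; a1=0.452 < 1.293 ≤ a1+a2=1.340 → R2 fires; Y=3 M=2 R=2 C=5 S=9
Draw 9: a1=0.904, a2=1.332, a3=0.690, a4=2.952, a0=5.878; τ=−ln(0.6292)/5.878=0.079 → t=1.972; u2·a0=0.8608·5.878=5.060; a1+…+a3=2.926 < 5.060 ≤ a1+…+a4=5.878 → R4 fires; Y=2 M=2 R=3 C=5 S=9
Draw 10: a1=0.904, a2=0.888, a3=1.035, a4=2.952, a0=5.779; τ=−ln(0.7230)/5.779=0.056 → t=2.028; u2·a0=0.7036·5.779=4.066; a1+…+a3=2.827 < 4.066 ≤ a1+…+a4=5.779 → R4 fires; Y=1 M=2 R=4 C=5 S=9
Draw 11: a1=0.904, a2=0.444, a3=1.380, a4=1.968, a0=4.696; τ=−ln(0.6538)/4.696=0.090 → t=2.119; u2·a0=0.0428·4.696=0.201 ≤ a1=0.904 → R1 fires; Y=3 M=1 R=4 C=5 S=11
Draw 12: a1=0.452, a2=0.666, a3=1.380, a4=5.904, a0=8.402; τ=−ln(0.2652)/8.402=0.158 → t=2.277; u2·a0=0.2914·8.402=2.448; a1+a2=1.118 < 2.448 ≤ a1+…+a3=2.498 → R3 fires; Y=4 M=1 R=3 C=4 S=11
Draw 13: a1=0.452, a2=0.888, a3=0.828, a4=5.904, a0=8.072; τ=−ln(0.2613)/8.072=0.166 → t=2.443; u2·a0=0.9380·8.072=7.572; a1+…+a3=2.168 < 7.572 ≤ a1+…+a4=8.072 → R4 fires; Y=3 M=1 R=4 C=4 S=11
Draw 14: a1=0.452, a2=0.666, a3=1.104, a4=5.904, a0=8.126; τ=−ln(0.9070)/8.126=0.012 → t=2.455; u2·a0=0.8045·8.126=6.537; a1+…+a3=2.222 < 6.537 ≤ a1+…+a4=8.126 → R4 fires; Y=2 M=1 R=5 C=4 S=11
Draw 15: a1=0.452, a2=0.444, a3=1.380, a4=4.920, a0=7.196; τ=−ln(0.5308)/7.196=0.088 → t=2.543 > T=2.48: stop.
At T=2.48: Y=2 M=1 R=5 C=4 S=11; the largest is S.

Dominant species at T: S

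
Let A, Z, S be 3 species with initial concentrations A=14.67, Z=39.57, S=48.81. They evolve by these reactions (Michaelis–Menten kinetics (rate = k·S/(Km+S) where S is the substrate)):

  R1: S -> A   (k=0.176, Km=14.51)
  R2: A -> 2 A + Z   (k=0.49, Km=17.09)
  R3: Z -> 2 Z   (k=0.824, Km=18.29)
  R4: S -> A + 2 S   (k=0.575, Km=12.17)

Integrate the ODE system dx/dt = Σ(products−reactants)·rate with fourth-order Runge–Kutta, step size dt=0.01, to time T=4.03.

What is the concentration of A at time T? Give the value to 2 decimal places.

A at T = 18.04

RK4 with dt=0.01: 403 steps to T=4.03. Trajectory (selected grid times):
t=0.00: A=14.67 Z=39.57 S=48.81
t=0.45: A=15.04 Z=39.93 S=48.96
t=0.90: A=15.41 Z=40.29 S=49.10
t=1.34: A=15.78 Z=40.64 S=49.25
t=1.79: A=16.15 Z=41.00 S=49.39
t=2.24: A=16.53 Z=41.36 S=49.54
t=2.69: A=16.91 Z=41.73 S=49.68
t=3.13: A=17.28 Z=42.09 S=49.83
t=3.58: A=17.66 Z=42.46 S=49.97
t=4.03: A=18.04 Z=42.83 S=50.12
Read off A at T=4.03: 18.04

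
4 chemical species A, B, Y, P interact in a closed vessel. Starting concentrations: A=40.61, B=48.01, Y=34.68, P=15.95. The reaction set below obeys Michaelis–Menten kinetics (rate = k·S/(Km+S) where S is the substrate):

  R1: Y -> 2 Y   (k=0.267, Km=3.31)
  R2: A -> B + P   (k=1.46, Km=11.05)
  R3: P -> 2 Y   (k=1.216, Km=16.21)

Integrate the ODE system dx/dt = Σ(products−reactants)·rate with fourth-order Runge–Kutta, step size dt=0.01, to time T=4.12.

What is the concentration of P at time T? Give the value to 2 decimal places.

RK4 with dt=0.01: 412 steps to T=4.12. Trajectory (selected grid times):
t=0.00: A=40.61 B=48.01 Y=34.68 P=15.95
t=0.46: A=40.08 B=48.54 Y=35.35 P=16.20
t=0.92: A=39.56 B=49.06 Y=36.02 P=16.44
t=1.37: A=39.04 B=49.58 Y=36.69 P=16.68
t=1.83: A=38.52 B=50.10 Y=37.37 P=16.92
t=2.29: A=38.00 B=50.62 Y=38.05 P=17.15
t=2.75: A=37.48 B=51.14 Y=38.74 P=17.38
t=3.20: A=36.97 B=51.65 Y=39.42 P=17.61
t=3.66: A=36.46 B=52.16 Y=40.12 P=17.83
t=4.12: A=35.94 B=52.68 Y=40.82 P=18.05
Read off P at T=4.12: 18.05

P at T = 18.05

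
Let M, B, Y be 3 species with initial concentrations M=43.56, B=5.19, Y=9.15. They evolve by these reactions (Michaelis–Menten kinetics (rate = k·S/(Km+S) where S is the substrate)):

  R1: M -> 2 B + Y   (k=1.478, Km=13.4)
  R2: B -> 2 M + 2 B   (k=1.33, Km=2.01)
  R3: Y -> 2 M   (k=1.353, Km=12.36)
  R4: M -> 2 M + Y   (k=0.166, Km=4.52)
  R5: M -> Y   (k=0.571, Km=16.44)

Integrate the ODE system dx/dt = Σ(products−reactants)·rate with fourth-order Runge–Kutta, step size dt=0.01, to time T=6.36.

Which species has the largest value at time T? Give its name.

RK4 with dt=0.01: 636 steps to T=6.36. Trajectory (selected grid times):
t=0.00: M=43.56 B=5.19 Y=9.15
t=0.71: M=44.83 B=7.52 Y=9.94
t=1.41: M=46.22 B=9.87 Y=10.71
t=2.12: M=47.72 B=12.30 Y=11.48
t=2.83: M=49.28 B=14.77 Y=12.24
t=3.53: M=50.88 B=17.23 Y=12.98
t=4.24: M=52.55 B=19.75 Y=13.73
t=4.95: M=54.26 B=22.29 Y=14.48
t=5.65: M=55.98 B=24.81 Y=15.21
t=6.36: M=57.75 B=27.38 Y=15.95
At T=6.36: M=57.75 B=27.38 Y=15.95; the largest is M.

Dominant species at T: M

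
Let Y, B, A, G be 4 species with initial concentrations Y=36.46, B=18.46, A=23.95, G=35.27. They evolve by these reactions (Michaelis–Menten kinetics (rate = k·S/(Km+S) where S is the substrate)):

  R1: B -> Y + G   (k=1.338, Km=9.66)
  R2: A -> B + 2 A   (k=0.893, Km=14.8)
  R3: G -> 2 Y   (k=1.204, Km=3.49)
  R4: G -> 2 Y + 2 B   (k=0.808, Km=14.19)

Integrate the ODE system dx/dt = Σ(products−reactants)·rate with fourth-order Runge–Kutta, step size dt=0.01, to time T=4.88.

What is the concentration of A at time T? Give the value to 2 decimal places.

A at T = 26.70

RK4 with dt=0.01: 488 steps to T=4.88. Trajectory (selected grid times):
t=0.00: Y=36.46 B=18.46 A=23.95 G=35.27
t=0.54: Y=38.74 B=18.90 A=24.25 G=34.84
t=1.08: Y=41.02 B=19.34 A=24.55 G=34.42
t=1.63: Y=43.34 B=19.79 A=24.86 G=34.00
t=2.17: Y=45.62 B=20.22 A=25.16 G=33.59
t=2.71: Y=47.90 B=20.64 A=25.46 G=33.19
t=3.25: Y=50.18 B=21.06 A=25.77 G=32.79
t=3.80: Y=52.51 B=21.49 A=26.08 G=32.39
t=4.34: Y=54.78 B=21.90 A=26.39 G=32.00
t=4.88: Y=57.06 B=22.31 A=26.70 G=31.61
Read off A at T=4.88: 26.70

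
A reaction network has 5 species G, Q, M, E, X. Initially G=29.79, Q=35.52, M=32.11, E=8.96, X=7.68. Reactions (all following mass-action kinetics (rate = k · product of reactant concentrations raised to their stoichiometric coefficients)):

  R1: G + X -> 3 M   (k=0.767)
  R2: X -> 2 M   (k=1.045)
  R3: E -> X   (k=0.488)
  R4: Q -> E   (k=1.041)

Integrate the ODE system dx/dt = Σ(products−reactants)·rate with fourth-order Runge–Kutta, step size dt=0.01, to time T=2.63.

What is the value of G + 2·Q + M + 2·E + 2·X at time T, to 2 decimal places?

Value at T = 166.22

Check how each reaction changes W = G + 2·Q + M + 2·E + 2·X (weight of products minus weight of reactants):
R1: G + X -> 3 M: (1·3) − (1·1 + 2·1) = 3 − 3 = 0
R2: X -> 2 M: (1·2) − (2·1) = 2 − 2 = 0
R3: E -> X: (2·1) − (2·1) = 2 − 2 = 0
R4: Q -> E: (2·1) − (2·1) = 2 − 2 = 0
Every reaction leaves W unchanged, so W is conserved and no simulation is needed: W(T) = W(0) = 29.79 + 2·35.52 + 32.11 + 2·8.96 + 2·7.68 = 166.22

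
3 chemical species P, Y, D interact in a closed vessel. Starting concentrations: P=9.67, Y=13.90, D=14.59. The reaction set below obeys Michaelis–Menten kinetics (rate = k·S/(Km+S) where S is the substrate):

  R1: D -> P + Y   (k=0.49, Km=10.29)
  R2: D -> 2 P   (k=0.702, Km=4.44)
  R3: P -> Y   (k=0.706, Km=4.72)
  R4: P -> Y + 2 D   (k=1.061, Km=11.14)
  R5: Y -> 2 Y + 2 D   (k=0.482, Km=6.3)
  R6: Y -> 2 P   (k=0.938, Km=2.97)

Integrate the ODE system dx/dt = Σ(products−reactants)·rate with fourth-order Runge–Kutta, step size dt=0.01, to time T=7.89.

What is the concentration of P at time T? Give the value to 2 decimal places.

P at T = 24.42

RK4 with dt=0.01: 789 steps to T=7.89. Trajectory (selected grid times):
t=0.00: P=9.67 Y=13.90 D=14.59
t=0.88: P=11.36 Y=14.65 D=15.35
t=1.75: P=13.01 Y=15.45 D=16.17
t=2.63: P=14.66 Y=16.30 D=17.06
t=3.51: P=16.30 Y=17.20 D=18.00
t=4.38: P=17.92 Y=18.12 D=18.97
t=5.26: P=19.55 Y=19.09 D=19.99
t=6.14: P=21.18 Y=20.09 D=21.04
t=7.01: P=22.79 Y=21.11 D=22.11
t=7.89: P=24.42 Y=22.16 D=23.23
Read off P at T=7.89: 24.42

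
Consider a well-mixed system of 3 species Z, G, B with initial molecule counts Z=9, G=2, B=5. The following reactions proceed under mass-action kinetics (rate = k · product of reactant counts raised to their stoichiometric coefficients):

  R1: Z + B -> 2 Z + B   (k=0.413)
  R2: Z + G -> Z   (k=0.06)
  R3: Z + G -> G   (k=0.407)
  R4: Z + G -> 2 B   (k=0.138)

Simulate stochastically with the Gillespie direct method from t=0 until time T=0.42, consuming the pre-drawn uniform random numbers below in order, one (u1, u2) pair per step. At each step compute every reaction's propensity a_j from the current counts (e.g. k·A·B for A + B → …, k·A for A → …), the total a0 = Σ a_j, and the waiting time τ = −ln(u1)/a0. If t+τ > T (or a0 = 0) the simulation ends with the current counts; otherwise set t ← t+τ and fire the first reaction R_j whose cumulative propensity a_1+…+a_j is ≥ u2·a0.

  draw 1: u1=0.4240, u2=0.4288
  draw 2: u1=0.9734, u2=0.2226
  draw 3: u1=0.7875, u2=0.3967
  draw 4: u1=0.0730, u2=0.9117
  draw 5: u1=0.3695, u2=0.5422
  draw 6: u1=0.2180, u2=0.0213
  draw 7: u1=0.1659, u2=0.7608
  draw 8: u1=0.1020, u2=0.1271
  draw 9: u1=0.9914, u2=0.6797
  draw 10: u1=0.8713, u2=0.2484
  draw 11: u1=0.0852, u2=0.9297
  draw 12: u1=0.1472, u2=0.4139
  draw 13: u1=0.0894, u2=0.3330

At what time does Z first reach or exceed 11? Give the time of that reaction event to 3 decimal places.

t=0.000: Z=9 G=2 B=5
Draw 1: a1=18.585, a2=1.080, a3=7.326, a4=2.484, a0=29.475; τ=−ln(0.4240)/29.475=0.029 → t=0.029; u2·a0=0.4288·29.475=12.639 ≤ a1=18.585 → R1 fires; Z=10 G=2 B=5
Draw 2: a1=20.650, a2=1.200, a3=8.140, a4=2.760, a0=32.750; τ=−ln(0.9734)/32.750=0.001 → t=0.030; u2·a0=0.2226·32.750=7.290 ≤ a1=20.650 → R1 fires; Z=11 G=2 B=5
Draw 3: a1=22.715, a2=1.320, a3=8.954, a4=3.036, a0=36.025; τ=−ln(0.7875)/36.025=0.007 → t=0.037; u2·a0=0.3967·36.025=14.291 ≤ a1=22.715 → R1 fires; Z=12 G=2 B=5
Draw 4: a1=24.780, a2=1.440, a3=9.768, a4=3.312, a0=39.300; τ=−ln(0.0730)/39.300=0.067 → t=0.103; u2·a0=0.9117·39.300=35.830; a1+a2=26.220 < 35.830 ≤ a1+…+a3=35.988 → R3 fires; Z=11 G=2 B=5
Draw 5: a1=22.715, a2=1.320, a3=8.954, a4=3.036, a0=36.025; τ=−ln(0.3695)/36.025=0.028 → t=0.131; u2·a0=0.5422·36.025=19.533 ≤ a1=22.715 → R1 fires; Z=12 G=2 B=5
Draw 6: a1=24.780, a2=1.440, a3=9.768, a4=3.312, a0=39.300; τ=−ln(0.2180)/39.300=0.039 → t=0.170; u2·a0=0.0213·39.300=0.837 ≤ a1=24.780 → R1 fires; Z=13 G=2 B=5
Draw 7: a1=26.845, a2=1.560, a3=10.582, a4=3.588, a0=42.575; τ=−ln(0.1659)/42.575=0.042 → t=0.212; u2·a0=0.7608·42.575=32.391; a1+a2=28.405 < 32.391 ≤ a1+…+a3=38.987 → R3 fires; Z=12 G=2 B=5
Draw 8: a1=24.780, a2=1.440, a3=9.768, a4=3.312, a0=39.300; τ=−ln(0.1020)/39.300=0.058 → t=0.270; u2·a0=0.1271·39.300=4.995 ≤ a1=24.780 → R1 fires; Z=13 G=2 B=5
Draw 9: a1=26.845, a2=1.560, a3=10.582, a4=3.588, a0=42.575; τ=−ln(0.9914)/42.575=0.000 → t=0.270; u2·a0=0.6797·42.575=28.938; a1+a2=28.405 < 28.938 ≤ a1+…+a3=38.987 → R3 fires; Z=12 G=2 B=5
Draw 10: a1=24.780, a2=1.440, a3=9.768, a4=3.312, a0=39.300; τ=−ln(0.8713)/39.300=0.004 → t=0.274; u2·a0=0.2484·39.300=9.762 ≤ a1=24.780 → R1 fires; Z=13 G=2 B=5
Draw 11: a1=26.845, a2=1.560, a3=10.582, a4=3.588, a0=42.575; τ=−ln(0.0852)/42.575=0.058 → t=0.331; u2·a0=0.9297·42.575=39.582; a1+…+a3=38.987 < 39.582 ≤ a1+…+a4=42.575 → R4 fires; Z=12 G=1 B=7
Draw 12: a1=34.692, a2=0.720, a3=4.884, a4=1.656, a0=41.952; τ=−ln(0.1472)/41.952=0.046 → t=0.377; u2·a0=0.4139·41.952=17.364 ≤ a1=34.692 → R1 fires; Z=13 G=1 B=7
Draw 13: a1=37.583, a2=0.780, a3=5.291, a4=1.794, a0=45.448; τ=−ln(0.0894)/45.448=0.053 → t=0.430 > T=0.42: stop.
Z first becomes ≥ 11 when it reaches 11 at the event at t=0.030.

Threshold first reached at t = 0.030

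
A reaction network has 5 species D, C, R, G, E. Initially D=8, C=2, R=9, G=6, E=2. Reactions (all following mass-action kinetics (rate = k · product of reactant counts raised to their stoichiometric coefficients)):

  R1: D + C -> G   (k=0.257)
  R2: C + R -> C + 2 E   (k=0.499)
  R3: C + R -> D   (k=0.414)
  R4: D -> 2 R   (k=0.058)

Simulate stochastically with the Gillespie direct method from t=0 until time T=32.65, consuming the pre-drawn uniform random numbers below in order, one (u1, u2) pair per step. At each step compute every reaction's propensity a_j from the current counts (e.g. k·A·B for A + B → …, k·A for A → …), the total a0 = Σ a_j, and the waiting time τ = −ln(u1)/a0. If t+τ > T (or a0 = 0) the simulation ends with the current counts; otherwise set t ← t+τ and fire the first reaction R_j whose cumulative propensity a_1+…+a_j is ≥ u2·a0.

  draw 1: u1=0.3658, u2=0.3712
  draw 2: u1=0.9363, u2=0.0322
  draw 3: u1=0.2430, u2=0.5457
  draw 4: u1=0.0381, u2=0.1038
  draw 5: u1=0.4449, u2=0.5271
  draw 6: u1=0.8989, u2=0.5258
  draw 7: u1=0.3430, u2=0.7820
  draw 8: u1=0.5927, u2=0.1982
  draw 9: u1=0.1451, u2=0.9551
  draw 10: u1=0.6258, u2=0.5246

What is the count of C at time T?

C at T = 0

t=0.000: D=8 C=2 R=9 G=6 E=2
Draw 1: a1=4.112, a2=8.982, a3=7.452, a4=0.464, a0=21.010; τ=−ln(0.3658)/21.010=0.048 → t=0.048; u2·a0=0.3712·21.010=7.799; a1=4.112 < 7.799 ≤ a1+a2=13.094 → R2 fires; D=8 C=2 R=8 G=6 E=4
Draw 2: a1=4.112, a2=7.984, a3=6.624, a4=0.464, a0=19.184; τ=−ln(0.9363)/19.184=0.003 → t=0.051; u2·a0=0.0322·19.184=0.618 ≤ a1=4.112 → R1 fires; D=7 C=1 R=8 G=7 E=4
Draw 3: a1=1.799, a2=3.992, a3=3.312, a4=0.406, a0=9.509; τ=−ln(0.2430)/9.509=0.149 → t=0.200; u2·a0=0.5457·9.509=5.189; a1=1.799 < 5.189 ≤ a1+a2=5.791 → R2 fires; D=7 C=1 R=7 G=7 E=6
Draw 4: a1=1.799, a2=3.493, a3=2.898, a4=0.406, a0=8.596; τ=−ln(0.0381)/8.596=0.380 → t=0.580; u2·a0=0.1038·8.596=0.892 ≤ a1=1.799 → R1 fires; D=6 C=0 R=7 G=8 E=6
Draw 5: a1=0.000, a2=0.000, a3=0.000, a4=0.348, a0=0.348; τ=−ln(0.4449)/0.348=2.327 → t=2.908; u2·a0=0.5271·0.348=0.183; a1+…+a3=0.000 < 0.183 ≤ a1+…+a4=0.348 → R4 fires; D=5 C=0 R=9 G=8 E=6
Draw 6: a1=0.000, a2=0.000, a3=0.000, a4=0.290, a0=0.290; τ=−ln(0.8989)/0.290=0.368 → t=3.275; u2·a0=0.5258·0.290=0.152; a1+…+a3=0.000 < 0.152 ≤ a1+…+a4=0.290 → R4 fires; D=4 C=0 R=11 G=8 E=6
Draw 7: a1=0.000, a2=0.000, a3=0.000, a4=0.232, a0=0.232; τ=−ln(0.3430)/0.232=4.612 → t=7.887; u2·a0=0.7820·0.232=0.181; a1+…+a3=0.000 < 0.181 ≤ a1+…+a4=0.232 → R4 fires; D=3 C=0 R=13 G=8 E=6
Draw 8: a1=0.000, a2=0.000, a3=0.000, a4=0.174, a0=0.174; τ=−ln(0.5927)/0.174=3.006 → t=10.893; u2·a0=0.1982·0.174=0.034; a1+…+a3=0.000 < 0.034 ≤ a1+…+a4=0.174 → R4 fires; D=2 C=0 R=15 G=8 E=6
Draw 9: a1=0.000, a2=0.000, a3=0.000, a4=0.116, a0=0.116; τ=−ln(0.1451)/0.116=16.641 → t=27.534; u2·a0=0.9551·0.116=0.111; a1+…+a3=0.000 < 0.111 ≤ a1+…+a4=0.116 → R4 fires; D=1 C=0 R=17 G=8 E=6
Draw 10: a1=0.000, a2=0.000, a3=0.000, a4=0.058, a0=0.058; τ=−ln(0.6258)/0.058=8.081 → t=35.616 > T=32.65: stop.
Read off C at T=32.65: 0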